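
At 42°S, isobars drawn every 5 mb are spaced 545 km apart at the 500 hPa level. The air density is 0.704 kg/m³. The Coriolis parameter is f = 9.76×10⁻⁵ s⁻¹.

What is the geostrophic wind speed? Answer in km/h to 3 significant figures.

Pressure gradient: |∂P/∂n| = 500 Pa / 545000 m = 9.17×10⁻⁴ Pa/m
Geostrophic balance (pressure-gradient force = Coriolis force):
V_g = (1/(fρ)) |∂P/∂n| = 9.17×10⁻⁴ / (9.76×10⁻⁵ × 0.704) = 13.4 m/s
Converting: 13.4 m/s × 3.6 = 48.1 km/h

48.1 km/h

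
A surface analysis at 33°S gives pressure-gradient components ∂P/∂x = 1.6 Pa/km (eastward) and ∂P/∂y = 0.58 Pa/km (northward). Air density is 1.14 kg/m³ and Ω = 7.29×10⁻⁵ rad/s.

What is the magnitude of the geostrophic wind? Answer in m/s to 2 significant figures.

19 m/s

Coriolis parameter at 33°S:
f = 2Ω sin φ = 2 × 7.29×10⁻⁵ × sin 33° = 7.94×10⁻⁵ s⁻¹
In the Southern Hemisphere f is negative: f = −7.94×10⁻⁵ s⁻¹.
Component geostrophic relations (x east, y north):
u_g = −(1/(fρ)) ∂P/∂y,  v_g = (1/(fρ)) ∂P/∂x
u_g = −(0.58×10⁻³)/(−7.94×10⁻⁵ × 1.14) = 6.41 m/s;  v_g = (1.6×10⁻³)/(−7.94×10⁻⁵ × 1.14) = −17.7 m/s
|V_g| = √(u_g² + v_g²) = 18.8 m/s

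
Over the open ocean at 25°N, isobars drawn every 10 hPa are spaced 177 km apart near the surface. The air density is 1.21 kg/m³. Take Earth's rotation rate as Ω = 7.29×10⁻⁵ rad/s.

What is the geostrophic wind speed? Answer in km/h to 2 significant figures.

Coriolis parameter at 25°N:
f = 2Ω sin φ = 2 × 7.29×10⁻⁵ × sin 25° = 6.16×10⁻⁵ s⁻¹
Pressure gradient: |∂P/∂n| = 1000 Pa / 177000 m = 5.65×10⁻³ Pa/m
Geostrophic balance (pressure-gradient force = Coriolis force):
V_g = (1/(fρ)) |∂P/∂n| = 5.65×10⁻³ / (6.16×10⁻⁵ × 1.21) = 75.8 m/s
Converting: 75.8 m/s × 3.6 = 270 km/h

270 km/h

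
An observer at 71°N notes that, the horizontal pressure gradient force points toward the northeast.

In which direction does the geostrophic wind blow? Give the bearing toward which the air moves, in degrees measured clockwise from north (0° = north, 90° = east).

135°

The pressure-gradient force points toward the northeast (bearing 045°).
Geostrophic balance: in the Northern Hemisphere the Coriolis force deflects motion to the right, so the geostrophic wind blows 90° to the right of the pressure-gradient force (low pressure on the left).
Rotating 045° by 90° clockwise gives 135° — the wind blows toward the southeast.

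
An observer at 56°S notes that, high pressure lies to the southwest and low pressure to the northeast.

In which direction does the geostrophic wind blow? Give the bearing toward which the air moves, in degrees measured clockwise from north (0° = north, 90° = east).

315°

The pressure-gradient force points toward the northeast (bearing 045°).
Geostrophic balance: in the Southern Hemisphere the Coriolis force deflects motion to the left, so the geostrophic wind blows 90° to the left of the pressure-gradient force (low pressure on the right).
Rotating 045° by 90° counterclockwise gives 315° — the wind blows toward the northwest.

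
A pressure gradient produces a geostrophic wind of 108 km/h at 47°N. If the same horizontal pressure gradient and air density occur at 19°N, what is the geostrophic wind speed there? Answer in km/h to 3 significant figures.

With the same pressure gradient and density, V_g ∝ 1/f ∝ 1/sin φ.
V₂ = V₁ · sin φ₁ / sin φ₂ = 108 × sin 47° / sin 19°
V₂ = 108 × 0.7314/0.3256 = 243 km/h

243 km/h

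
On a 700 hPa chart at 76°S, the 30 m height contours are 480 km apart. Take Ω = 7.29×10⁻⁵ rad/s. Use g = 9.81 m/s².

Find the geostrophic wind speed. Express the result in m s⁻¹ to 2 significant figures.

Coriolis parameter at 76°S:
f = 2Ω sin φ = 2 × 7.29×10⁻⁵ × sin 76° = 1.41×10⁻⁴ s⁻¹
Height gradient: |∂Z/∂n| = 30 m / 480000 m = 6.25×10⁻⁵
On a pressure surface, geostrophic balance gives V_g = (g/f)|∂Z/∂n|:
V_g = 9.81 × 6.25×10⁻⁵ / 1.41×10⁻⁴ = 4.33 m/s

4.3 m s⁻¹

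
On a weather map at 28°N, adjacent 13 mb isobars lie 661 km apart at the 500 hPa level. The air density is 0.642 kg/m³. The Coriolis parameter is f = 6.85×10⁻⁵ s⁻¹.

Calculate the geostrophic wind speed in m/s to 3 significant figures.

44.7 m/s

Pressure gradient: |∂P/∂n| = 1300 Pa / 661000 m = 1.97×10⁻³ Pa/m
Geostrophic balance (pressure-gradient force = Coriolis force):
V_g = (1/(fρ)) |∂P/∂n| = 1.97×10⁻³ / (6.85×10⁻⁵ × 0.642) = 44.7 m/s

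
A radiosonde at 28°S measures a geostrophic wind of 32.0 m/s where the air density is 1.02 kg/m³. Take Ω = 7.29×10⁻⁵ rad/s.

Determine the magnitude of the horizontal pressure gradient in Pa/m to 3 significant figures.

Coriolis parameter at 28°S:
f = 2Ω sin φ = 2 × 7.29×10⁻⁵ × sin 28° = 6.84×10⁻⁵ s⁻¹
Geostrophic balance rearranged: |∂P/∂n| = f ρ V_g
|∂P/∂n| = 6.84×10⁻⁵ × 1.02 × 32.0 = 2.23×10⁻³ Pa/m

2.23×10⁻³ Pa/m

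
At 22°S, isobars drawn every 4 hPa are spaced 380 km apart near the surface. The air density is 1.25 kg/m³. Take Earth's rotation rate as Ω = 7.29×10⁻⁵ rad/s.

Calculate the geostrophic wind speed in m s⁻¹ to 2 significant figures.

Coriolis parameter at 22°S:
f = 2Ω sin φ = 2 × 7.29×10⁻⁵ × sin 22° = 5.46×10⁻⁵ s⁻¹
Pressure gradient: |∂P/∂n| = 400 Pa / 380000 m = 1.05×10⁻³ Pa/m
Geostrophic balance (pressure-gradient force = Coriolis force):
V_g = (1/(fρ)) |∂P/∂n| = 1.05×10⁻³ / (5.46×10⁻⁵ × 1.25) = 15.4 m/s

15 m s⁻¹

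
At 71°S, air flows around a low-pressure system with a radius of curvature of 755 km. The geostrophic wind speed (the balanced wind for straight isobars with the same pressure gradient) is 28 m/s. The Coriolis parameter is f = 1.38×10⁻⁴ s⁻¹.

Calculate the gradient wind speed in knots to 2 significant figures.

45 knots

Around a low, centrifugal force acts outward with Coriolis, so pressure-gradient force balances both:
(1/ρ)|∂P/∂n| = fV + V²/R  →  V² + fR·V − fR·V_g = 0
With fR = 1.38×10⁻⁴ × 755×10³ m = 104 m/s:
V = [−fR + √((fR)² + 4 fR V_g)]/2 = [−104 + √(104² + 4×104×28)]/2 = 22.9 m/s
Subgeostrophic (V < V_g = 28 m/s), as expected around a low.
Converting: 22.9 m/s × 1.944 = 45 knots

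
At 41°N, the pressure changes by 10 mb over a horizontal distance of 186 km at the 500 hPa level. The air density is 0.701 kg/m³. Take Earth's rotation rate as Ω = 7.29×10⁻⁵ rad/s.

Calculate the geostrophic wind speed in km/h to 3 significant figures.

Coriolis parameter at 41°N:
f = 2Ω sin φ = 2 × 7.29×10⁻⁵ × sin 41° = 9.57×10⁻⁵ s⁻¹
Pressure gradient: |∂P/∂n| = 1000 Pa / 186000 m = 5.38×10⁻³ Pa/m
Geostrophic balance (pressure-gradient force = Coriolis force):
V_g = (1/(fρ)) |∂P/∂n| = 5.38×10⁻³ / (9.57×10⁻⁵ × 0.701) = 80.2 m/s
Converting: 80.2 m/s × 3.6 = 289 km/h

289 km/h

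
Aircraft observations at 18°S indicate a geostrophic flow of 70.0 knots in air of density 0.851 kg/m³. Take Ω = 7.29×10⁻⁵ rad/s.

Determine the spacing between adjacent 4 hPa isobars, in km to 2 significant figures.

290 km

Coriolis parameter at 18°S:
f = 2Ω sin φ = 2 × 7.29×10⁻⁵ × sin 18° = 4.51×10⁻⁵ s⁻¹
Wind speed in SI: 70.0 knots = 36.0 m/s
Geostrophic balance rearranged: |∂P/∂n| = f ρ V_g
|∂P/∂n| = 4.51×10⁻⁵ × 0.851 × 36.0 = 1.38×10⁻³ Pa/m
Isobar spacing: Δn = ΔP/|∂P/∂n| = 400 Pa / 1.38×10⁻³ Pa/m = 289704 m ≈ 290 km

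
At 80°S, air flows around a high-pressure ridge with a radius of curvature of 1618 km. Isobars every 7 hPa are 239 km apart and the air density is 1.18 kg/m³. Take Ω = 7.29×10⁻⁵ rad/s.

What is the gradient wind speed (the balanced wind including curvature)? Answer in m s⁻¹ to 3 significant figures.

18.8 m s⁻¹

Coriolis parameter at 80°S:
f = 2Ω sin φ = 2 × 7.29×10⁻⁵ × sin 80° = 1.44×10⁻⁴ s⁻¹
Pressure gradient: |∂P/∂n| = 700 Pa / 239000 m = 2.93×10⁻³ Pa/m
Geostrophic speed: V_g = |∂P/∂n|/(fρ) = 2.93×10⁻³/(1.44×10⁻⁴ × 1.18) = 17.3 m/s
Around a high, pressure-gradient force acts outward with centrifugal, so Coriolis balances both:
fV = (1/ρ)|∂P/∂n| + V²/R  →  V² − fR·V + fR·V_g = 0
With fR = 1.44×10⁻⁴ × 1618×10³ m = 232 m/s:
V = [fR − √((fR)² − 4 fR V_g)]/2 = [232 − √(232² − 4×232×17.3)]/2 = 18.8 m/s
Supergeostrophic (V > V_g = 17.3 m/s), as expected around a high.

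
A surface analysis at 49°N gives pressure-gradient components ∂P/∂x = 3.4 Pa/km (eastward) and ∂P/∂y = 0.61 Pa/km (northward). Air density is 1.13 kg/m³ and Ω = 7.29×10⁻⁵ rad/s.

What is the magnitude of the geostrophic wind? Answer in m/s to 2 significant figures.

Coriolis parameter at 49°N:
f = 2Ω sin φ = 2 × 7.29×10⁻⁵ × sin 49° = 1.10×10⁻⁴ s⁻¹
Component geostrophic relations (x east, y north):
u_g = −(1/(fρ)) ∂P/∂y,  v_g = (1/(fρ)) ∂P/∂x
u_g = −(0.61×10⁻³)/(1.10×10⁻⁴ × 1.13) = −4.91 m/s;  v_g = (3.4×10⁻³)/(1.10×10⁻⁴ × 1.13) = 27.3 m/s
|V_g| = √(u_g² + v_g²) = 27.8 m/s

28 m/s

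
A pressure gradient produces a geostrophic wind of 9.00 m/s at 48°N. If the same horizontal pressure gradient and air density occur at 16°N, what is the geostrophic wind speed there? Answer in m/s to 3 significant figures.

24.3 m/s

With the same pressure gradient and density, V_g ∝ 1/f ∝ 1/sin φ.
V₂ = V₁ · sin φ₁ / sin φ₂ = 9.00 × sin 48° / sin 16°
V₂ = 9.00 × 0.7431/0.2756 = 24.3 m/s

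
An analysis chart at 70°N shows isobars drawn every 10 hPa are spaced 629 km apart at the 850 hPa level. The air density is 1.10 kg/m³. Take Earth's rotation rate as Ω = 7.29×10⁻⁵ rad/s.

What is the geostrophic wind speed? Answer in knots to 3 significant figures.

Coriolis parameter at 70°N:
f = 2Ω sin φ = 2 × 7.29×10⁻⁵ × sin 70° = 1.37×10⁻⁴ s⁻¹
Pressure gradient: |∂P/∂n| = 1000 Pa / 629000 m = 1.59×10⁻³ Pa/m
Geostrophic balance (pressure-gradient force = Coriolis force):
V_g = (1/(fρ)) |∂P/∂n| = 1.59×10⁻³ / (1.37×10⁻⁴ × 1.10) = 10.5 m/s
Converting: 10.5 m/s × 1.944 = 20.5 knots

20.5 knots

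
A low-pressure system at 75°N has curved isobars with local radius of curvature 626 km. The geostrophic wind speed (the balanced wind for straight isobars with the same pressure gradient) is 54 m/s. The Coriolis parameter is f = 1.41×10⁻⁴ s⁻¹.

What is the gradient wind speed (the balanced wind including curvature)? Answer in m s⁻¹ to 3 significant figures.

37.8 m s⁻¹

Around a low, centrifugal force acts outward with Coriolis, so pressure-gradient force balances both:
(1/ρ)|∂P/∂n| = fV + V²/R  →  V² + fR·V − fR·V_g = 0
With fR = 1.41×10⁻⁴ × 626×10³ m = 88.3 m/s:
V = [−fR + √((fR)² + 4 fR V_g)]/2 = [−88.3 + √(88.3² + 4×88.3×54)]/2 = 37.8 m/s
Subgeostrophic (V < V_g = 54 m/s), as expected around a low.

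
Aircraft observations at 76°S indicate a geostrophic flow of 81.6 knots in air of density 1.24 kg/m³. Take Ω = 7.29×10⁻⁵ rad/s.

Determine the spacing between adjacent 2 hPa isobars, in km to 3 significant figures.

Coriolis parameter at 76°S:
f = 2Ω sin φ = 2 × 7.29×10⁻⁵ × sin 76° = 1.41×10⁻⁴ s⁻¹
Wind speed in SI: 81.6 knots = 42.0 m/s
Geostrophic balance rearranged: |∂P/∂n| = f ρ V_g
|∂P/∂n| = 1.41×10⁻⁴ × 1.24 × 42.0 = 7.36×10⁻³ Pa/m
Isobar spacing: Δn = ΔP/|∂P/∂n| = 200 Pa / 7.36×10⁻³ Pa/m = 27159 m ≈ 27.2 km

27.2 km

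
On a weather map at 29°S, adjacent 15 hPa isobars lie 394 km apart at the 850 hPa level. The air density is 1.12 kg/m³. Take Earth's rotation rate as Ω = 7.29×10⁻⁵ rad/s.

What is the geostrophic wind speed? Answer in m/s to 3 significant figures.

48.1 m/s

Coriolis parameter at 29°S:
f = 2Ω sin φ = 2 × 7.29×10⁻⁵ × sin 29° = 7.07×10⁻⁵ s⁻¹
Pressure gradient: |∂P/∂n| = 1500 Pa / 394000 m = 3.81×10⁻³ Pa/m
Geostrophic balance (pressure-gradient force = Coriolis force):
V_g = (1/(fρ)) |∂P/∂n| = 3.81×10⁻³ / (7.07×10⁻⁵ × 1.12) = 48.1 m/s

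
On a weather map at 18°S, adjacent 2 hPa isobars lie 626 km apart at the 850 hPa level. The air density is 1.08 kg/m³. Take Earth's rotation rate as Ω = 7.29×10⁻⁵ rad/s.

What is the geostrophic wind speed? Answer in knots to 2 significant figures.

13 knots

Coriolis parameter at 18°S:
f = 2Ω sin φ = 2 × 7.29×10⁻⁵ × sin 18° = 4.51×10⁻⁵ s⁻¹
Pressure gradient: |∂P/∂n| = 200 Pa / 626000 m = 3.19×10⁻⁴ Pa/m
Geostrophic balance (pressure-gradient force = Coriolis force):
V_g = (1/(fρ)) |∂P/∂n| = 3.19×10⁻⁴ / (4.51×10⁻⁵ × 1.08) = 6.57 m/s
Converting: 6.57 m/s × 1.944 = 13 knots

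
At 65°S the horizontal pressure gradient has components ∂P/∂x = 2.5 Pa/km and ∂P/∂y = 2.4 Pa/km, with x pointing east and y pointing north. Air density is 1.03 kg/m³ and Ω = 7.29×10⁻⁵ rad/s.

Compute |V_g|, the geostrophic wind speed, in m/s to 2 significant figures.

25 m/s

Coriolis parameter at 65°S:
f = 2Ω sin φ = 2 × 7.29×10⁻⁵ × sin 65° = 1.32×10⁻⁴ s⁻¹
In the Southern Hemisphere f is negative: f = −1.32×10⁻⁴ s⁻¹.
Component geostrophic relations (x east, y north):
u_g = −(1/(fρ)) ∂P/∂y,  v_g = (1/(fρ)) ∂P/∂x
u_g = −(2.4×10⁻³)/(−1.32×10⁻⁴ × 1.03) = 17.6 m/s;  v_g = (2.5×10⁻³)/(−1.32×10⁻⁴ × 1.03) = −18.4 m/s
|V_g| = √(u_g² + v_g²) = 25.5 m/s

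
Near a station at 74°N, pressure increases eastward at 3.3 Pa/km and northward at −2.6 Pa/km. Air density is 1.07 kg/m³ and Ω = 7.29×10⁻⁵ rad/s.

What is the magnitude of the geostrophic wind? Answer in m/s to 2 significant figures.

Coriolis parameter at 74°N:
f = 2Ω sin φ = 2 × 7.29×10⁻⁵ × sin 74° = 1.40×10⁻⁴ s⁻¹
Component geostrophic relations (x east, y north):
u_g = −(1/(fρ)) ∂P/∂y,  v_g = (1/(fρ)) ∂P/∂x
u_g = −(−2.6×10⁻³)/(1.40×10⁻⁴ × 1.07) = 17.3 m/s;  v_g = (3.3×10⁻³)/(1.40×10⁻⁴ × 1.07) = 22.0 m/s
|V_g| = √(u_g² + v_g²) = 28.0 m/s

28 m/s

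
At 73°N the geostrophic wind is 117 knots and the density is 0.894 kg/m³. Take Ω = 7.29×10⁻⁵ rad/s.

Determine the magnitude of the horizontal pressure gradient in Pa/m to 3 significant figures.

7.50×10⁻³ Pa/m

Coriolis parameter at 73°N:
f = 2Ω sin φ = 2 × 7.29×10⁻⁵ × sin 73° = 1.39×10⁻⁴ s⁻¹
Wind speed in SI: 117 knots = 60.2 m/s
Geostrophic balance rearranged: |∂P/∂n| = f ρ V_g
|∂P/∂n| = 1.39×10⁻⁴ × 0.894 × 60.2 = 7.50×10⁻³ Pa/m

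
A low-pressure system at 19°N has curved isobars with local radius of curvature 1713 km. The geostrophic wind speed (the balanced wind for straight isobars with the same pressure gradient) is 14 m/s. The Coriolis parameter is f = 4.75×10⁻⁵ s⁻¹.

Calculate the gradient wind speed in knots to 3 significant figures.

Around a low, centrifugal force acts outward with Coriolis, so pressure-gradient force balances both:
(1/ρ)|∂P/∂n| = fV + V²/R  →  V² + fR·V − fR·V_g = 0
With fR = 4.75×10⁻⁵ × 1713×10³ m = 81.4 m/s:
V = [−fR + √((fR)² + 4 fR V_g)]/2 = [−81.4 + √(81.4² + 4×81.4×14)]/2 = 12.2 m/s
Subgeostrophic (V < V_g = 14 m/s), as expected around a low.
Converting: 12.2 m/s × 1.944 = 23.7 knots

23.7 knots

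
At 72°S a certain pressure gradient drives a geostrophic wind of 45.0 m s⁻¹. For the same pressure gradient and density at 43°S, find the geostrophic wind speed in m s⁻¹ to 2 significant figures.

63 m s⁻¹

With the same pressure gradient and density, V_g ∝ 1/f ∝ 1/sin φ.
V₂ = V₁ · sin φ₁ / sin φ₂ = 45.0 × sin 72° / sin 43°
V₂ = 45.0 × 0.9511/0.6820 = 63 m s⁻¹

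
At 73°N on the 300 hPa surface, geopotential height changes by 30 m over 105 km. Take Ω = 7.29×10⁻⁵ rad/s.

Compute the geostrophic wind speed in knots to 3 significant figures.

Coriolis parameter at 73°N:
f = 2Ω sin φ = 2 × 7.29×10⁻⁵ × sin 73° = 1.39×10⁻⁴ s⁻¹
Height gradient: |∂Z/∂n| = 30 m / 105000 m = 2.86×10⁻⁴
On a pressure surface, geostrophic balance gives V_g = (g/f)|∂Z/∂n|:
V_g = 9.81 × 2.86×10⁻⁴ / 1.39×10⁻⁴ = 20.1 m/s
Converting: 20.1 m/s × 1.944 = 39.1 knots

39.1 knots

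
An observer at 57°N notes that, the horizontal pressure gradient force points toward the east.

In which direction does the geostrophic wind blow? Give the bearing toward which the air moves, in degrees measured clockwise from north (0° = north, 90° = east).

The pressure-gradient force points toward the east (bearing 090°).
Geostrophic balance: in the Northern Hemisphere the Coriolis force deflects motion to the right, so the geostrophic wind blows 90° to the right of the pressure-gradient force (low pressure on the left).
Rotating 090° by 90° clockwise gives 180° — the wind blows toward the south.

180°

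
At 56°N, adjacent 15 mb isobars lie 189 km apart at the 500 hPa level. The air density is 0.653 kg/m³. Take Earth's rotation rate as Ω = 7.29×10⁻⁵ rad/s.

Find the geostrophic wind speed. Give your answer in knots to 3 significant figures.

195 knots

Coriolis parameter at 56°N:
f = 2Ω sin φ = 2 × 7.29×10⁻⁵ × sin 56° = 1.21×10⁻⁴ s⁻¹
Pressure gradient: |∂P/∂n| = 1500 Pa / 189000 m = 7.94×10⁻³ Pa/m
Geostrophic balance (pressure-gradient force = Coriolis force):
V_g = (1/(fρ)) |∂P/∂n| = 7.94×10⁻³ / (1.21×10⁻⁴ × 0.653) = 101 m/s
Converting: 101 m/s × 1.944 = 195 knots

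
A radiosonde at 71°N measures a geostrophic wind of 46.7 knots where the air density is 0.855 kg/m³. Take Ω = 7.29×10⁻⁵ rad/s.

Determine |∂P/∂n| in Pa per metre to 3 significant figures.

2.83×10⁻³ Pa/m

Coriolis parameter at 71°N:
f = 2Ω sin φ = 2 × 7.29×10⁻⁵ × sin 71° = 1.38×10⁻⁴ s⁻¹
Wind speed in SI: 46.7 knots = 24.0 m/s
Geostrophic balance rearranged: |∂P/∂n| = f ρ V_g
|∂P/∂n| = 1.38×10⁻⁴ × 0.855 × 24.0 = 2.83×10⁻³ Pa/m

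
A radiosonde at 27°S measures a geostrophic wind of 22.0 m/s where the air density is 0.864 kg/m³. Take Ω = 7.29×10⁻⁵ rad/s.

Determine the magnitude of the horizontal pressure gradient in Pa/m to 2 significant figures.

1.3×10⁻³ Pa/m

Coriolis parameter at 27°S:
f = 2Ω sin φ = 2 × 7.29×10⁻⁵ × sin 27° = 6.62×10⁻⁵ s⁻¹
Geostrophic balance rearranged: |∂P/∂n| = f ρ V_g
|∂P/∂n| = 6.62×10⁻⁵ × 0.864 × 22.0 = 1.26×10⁻³ Pa/m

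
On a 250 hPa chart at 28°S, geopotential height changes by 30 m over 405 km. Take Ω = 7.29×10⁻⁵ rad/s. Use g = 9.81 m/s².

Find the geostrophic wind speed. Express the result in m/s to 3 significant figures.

Coriolis parameter at 28°S:
f = 2Ω sin φ = 2 × 7.29×10⁻⁵ × sin 28° = 6.84×10⁻⁵ s⁻¹
Height gradient: |∂Z/∂n| = 30 m / 405000 m = 7.41×10⁻⁵
On a pressure surface, geostrophic balance gives V_g = (g/f)|∂Z/∂n|:
V_g = 9.81 × 7.41×10⁻⁵ / 6.84×10⁻⁵ = 10.6 m/s

10.6 m/s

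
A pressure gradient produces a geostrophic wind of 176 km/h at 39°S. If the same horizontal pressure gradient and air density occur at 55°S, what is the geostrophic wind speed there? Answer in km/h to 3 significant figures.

135 km/h

With the same pressure gradient and density, V_g ∝ 1/f ∝ 1/sin φ.
V₂ = V₁ · sin φ₁ / sin φ₂ = 176 × sin 39° / sin 55°
V₂ = 176 × 0.6293/0.8192 = 135 km/h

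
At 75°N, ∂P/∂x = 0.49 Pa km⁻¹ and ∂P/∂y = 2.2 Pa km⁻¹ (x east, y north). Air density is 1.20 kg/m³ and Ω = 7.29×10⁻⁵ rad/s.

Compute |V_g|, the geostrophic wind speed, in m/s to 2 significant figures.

13 m/s

Coriolis parameter at 75°N:
f = 2Ω sin φ = 2 × 7.29×10⁻⁵ × sin 75° = 1.41×10⁻⁴ s⁻¹
Component geostrophic relations (x east, y north):
u_g = −(1/(fρ)) ∂P/∂y,  v_g = (1/(fρ)) ∂P/∂x
u_g = −(2.2×10⁻³)/(1.41×10⁻⁴ × 1.20) = −13.0 m/s;  v_g = (0.49×10⁻³)/(1.41×10⁻⁴ × 1.20) = 2.90 m/s
|V_g| = √(u_g² + v_g²) = 13.3 m/s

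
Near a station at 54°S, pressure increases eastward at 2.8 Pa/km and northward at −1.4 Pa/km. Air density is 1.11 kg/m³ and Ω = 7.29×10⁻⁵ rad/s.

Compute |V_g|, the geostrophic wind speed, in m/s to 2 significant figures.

24 m/s

Coriolis parameter at 54°S:
f = 2Ω sin φ = 2 × 7.29×10⁻⁵ × sin 54° = 1.18×10⁻⁴ s⁻¹
In the Southern Hemisphere f is negative: f = −1.18×10⁻⁴ s⁻¹.
Component geostrophic relations (x east, y north):
u_g = −(1/(fρ)) ∂P/∂y,  v_g = (1/(fρ)) ∂P/∂x
u_g = −(−1.4×10⁻³)/(−1.18×10⁻⁴ × 1.11) = −10.7 m/s;  v_g = (2.8×10⁻³)/(−1.18×10⁻⁴ × 1.11) = −21.4 m/s
|V_g| = √(u_g² + v_g²) = 23.9 m/s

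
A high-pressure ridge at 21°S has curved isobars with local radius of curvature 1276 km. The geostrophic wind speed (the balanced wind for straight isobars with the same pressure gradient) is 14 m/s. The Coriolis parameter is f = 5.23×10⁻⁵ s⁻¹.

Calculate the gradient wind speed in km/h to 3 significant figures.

71.9 km/h

Around a high, pressure-gradient force acts outward with centrifugal, so Coriolis balances both:
fV = (1/ρ)|∂P/∂n| + V²/R  →  V² − fR·V + fR·V_g = 0
With fR = 5.23×10⁻⁵ × 1276×10³ m = 66.7 m/s:
V = [fR − √((fR)² − 4 fR V_g)]/2 = [66.7 − √(66.7² − 4×66.7×14)]/2 = 20 m/s
Supergeostrophic (V > V_g = 14 m/s), as expected around a high.
Converting: 20 m/s × 3.6 = 71.9 km/h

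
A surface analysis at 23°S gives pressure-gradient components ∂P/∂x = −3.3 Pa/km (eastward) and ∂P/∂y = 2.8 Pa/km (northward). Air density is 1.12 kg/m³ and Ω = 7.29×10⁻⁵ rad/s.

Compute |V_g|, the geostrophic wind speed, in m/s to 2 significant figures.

Coriolis parameter at 23°S:
f = 2Ω sin φ = 2 × 7.29×10⁻⁵ × sin 23° = 5.70×10⁻⁵ s⁻¹
In the Southern Hemisphere f is negative: f = −5.70×10⁻⁵ s⁻¹.
Component geostrophic relations (x east, y north):
u_g = −(1/(fρ)) ∂P/∂y,  v_g = (1/(fρ)) ∂P/∂x
u_g = −(2.8×10⁻³)/(−5.70×10⁻⁵ × 1.12) = 43.9 m/s;  v_g = (−3.3×10⁻³)/(−5.70×10⁻⁵ × 1.12) = 51.7 m/s
|V_g| = √(u_g² + v_g²) = 67.8 m/s

68 m/s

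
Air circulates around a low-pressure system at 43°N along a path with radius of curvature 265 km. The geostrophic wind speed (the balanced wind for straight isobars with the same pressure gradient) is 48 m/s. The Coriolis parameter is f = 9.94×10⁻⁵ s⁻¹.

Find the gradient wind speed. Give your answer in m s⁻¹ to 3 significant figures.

24.7 m s⁻¹

Around a low, centrifugal force acts outward with Coriolis, so pressure-gradient force balances both:
(1/ρ)|∂P/∂n| = fV + V²/R  →  V² + fR·V − fR·V_g = 0
With fR = 9.94×10⁻⁵ × 265×10³ m = 26.3 m/s:
V = [−fR + √((fR)² + 4 fR V_g)]/2 = [−26.3 + √(26.3² + 4×26.3×48)]/2 = 24.7 m/s
Subgeostrophic (V < V_g = 48 m/s), as expected around a low.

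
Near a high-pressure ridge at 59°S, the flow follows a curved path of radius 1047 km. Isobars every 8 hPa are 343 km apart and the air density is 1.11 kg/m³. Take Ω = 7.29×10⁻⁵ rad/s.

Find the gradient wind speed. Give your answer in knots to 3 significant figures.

Coriolis parameter at 59°S:
f = 2Ω sin φ = 2 × 7.29×10⁻⁵ × sin 59° = 1.25×10⁻⁴ s⁻¹
Pressure gradient: |∂P/∂n| = 800 Pa / 343000 m = 2.33×10⁻³ Pa/m
Geostrophic speed: V_g = |∂P/∂n|/(fρ) = 2.33×10⁻³/(1.25×10⁻⁴ × 1.11) = 16.8 m/s
Around a high, pressure-gradient force acts outward with centrifugal, so Coriolis balances both:
fV = (1/ρ)|∂P/∂n| + V²/R  →  V² − fR·V + fR·V_g = 0
With fR = 1.25×10⁻⁴ × 1047×10³ m = 131 m/s:
V = [fR − √((fR)² − 4 fR V_g)]/2 = [131 − √(131² − 4×131×16.8)]/2 = 19.8 m/s
Supergeostrophic (V > V_g = 16.8 m/s), as expected around a high.
Converting: 19.8 m/s × 1.944 = 38.5 knots

38.5 knots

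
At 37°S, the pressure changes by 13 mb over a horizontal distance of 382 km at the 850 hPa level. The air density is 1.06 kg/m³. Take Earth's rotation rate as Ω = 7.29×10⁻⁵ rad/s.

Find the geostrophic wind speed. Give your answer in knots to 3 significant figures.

71.1 knots

Coriolis parameter at 37°S:
f = 2Ω sin φ = 2 × 7.29×10⁻⁵ × sin 37° = 8.77×10⁻⁵ s⁻¹
Pressure gradient: |∂P/∂n| = 1300 Pa / 382000 m = 3.40×10⁻³ Pa/m
Geostrophic balance (pressure-gradient force = Coriolis force):
V_g = (1/(fρ)) |∂P/∂n| = 3.40×10⁻³ / (8.77×10⁻⁵ × 1.06) = 36.6 m/s
Converting: 36.6 m/s × 1.944 = 71.1 knots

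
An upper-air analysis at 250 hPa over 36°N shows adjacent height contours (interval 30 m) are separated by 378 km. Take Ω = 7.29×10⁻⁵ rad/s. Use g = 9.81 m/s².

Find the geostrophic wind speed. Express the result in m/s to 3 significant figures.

9.08 m/s

Coriolis parameter at 36°N:
f = 2Ω sin φ = 2 × 7.29×10⁻⁵ × sin 36° = 8.57×10⁻⁵ s⁻¹
Height gradient: |∂Z/∂n| = 30 m / 378000 m = 7.94×10⁻⁵
On a pressure surface, geostrophic balance gives V_g = (g/f)|∂Z/∂n|:
V_g = 9.81 × 7.94×10⁻⁵ / 8.57×10⁻⁵ = 9.08 m/s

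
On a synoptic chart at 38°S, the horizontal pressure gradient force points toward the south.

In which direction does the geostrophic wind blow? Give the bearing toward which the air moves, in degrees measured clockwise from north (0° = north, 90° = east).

The pressure-gradient force points toward the south (bearing 180°).
Geostrophic balance: in the Southern Hemisphere the Coriolis force deflects motion to the left, so the geostrophic wind blows 90° to the left of the pressure-gradient force (low pressure on the right).
Rotating 180° by 90° counterclockwise gives 090° — the wind blows toward the east.

090°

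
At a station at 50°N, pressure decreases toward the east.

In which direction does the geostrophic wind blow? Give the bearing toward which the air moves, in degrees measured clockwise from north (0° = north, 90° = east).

The pressure-gradient force points toward the east (bearing 090°).
Geostrophic balance: in the Northern Hemisphere the Coriolis force deflects motion to the right, so the geostrophic wind blows 90° to the right of the pressure-gradient force (low pressure on the left).
Rotating 090° by 90° clockwise gives 180° — the wind blows toward the south.

180°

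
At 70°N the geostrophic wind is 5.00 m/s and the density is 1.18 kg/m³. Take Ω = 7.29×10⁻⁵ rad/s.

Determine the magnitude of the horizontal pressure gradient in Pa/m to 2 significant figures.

8.1×10⁻⁴ Pa/m

Coriolis parameter at 70°N:
f = 2Ω sin φ = 2 × 7.29×10⁻⁵ × sin 70° = 1.37×10⁻⁴ s⁻¹
Geostrophic balance rearranged: |∂P/∂n| = f ρ V_g
|∂P/∂n| = 1.37×10⁻⁴ × 1.18 × 5.00 = 8.08×10⁻⁴ Pa/m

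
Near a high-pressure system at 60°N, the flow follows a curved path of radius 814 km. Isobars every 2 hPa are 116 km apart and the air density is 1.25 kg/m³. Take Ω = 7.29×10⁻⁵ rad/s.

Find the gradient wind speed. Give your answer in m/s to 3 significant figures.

12.4 m/s

Coriolis parameter at 60°N:
f = 2Ω sin φ = 2 × 7.29×10⁻⁵ × sin 60° = 1.26×10⁻⁴ s⁻¹
Pressure gradient: |∂P/∂n| = 200 Pa / 116000 m = 1.72×10⁻³ Pa/m
Geostrophic speed: V_g = |∂P/∂n|/(fρ) = 1.72×10⁻³/(1.26×10⁻⁴ × 1.25) = 10.9 m/s
Around a high, pressure-gradient force acts outward with centrifugal, so Coriolis balances both:
fV = (1/ρ)|∂P/∂n| + V²/R  →  V² − fR·V + fR·V_g = 0
With fR = 1.26×10⁻⁴ × 814×10³ m = 103 m/s:
V = [fR − √((fR)² − 4 fR V_g)]/2 = [103 − √(103² − 4×103×10.9)]/2 = 12.4 m/s
Supergeostrophic (V > V_g = 10.9 m/s), as expected around a high.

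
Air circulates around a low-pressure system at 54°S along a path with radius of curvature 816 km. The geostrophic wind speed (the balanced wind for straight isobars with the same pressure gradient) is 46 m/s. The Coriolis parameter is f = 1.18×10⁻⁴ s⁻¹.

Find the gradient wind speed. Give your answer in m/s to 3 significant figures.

34.0 m/s

Around a low, centrifugal force acts outward with Coriolis, so pressure-gradient force balances both:
(1/ρ)|∂P/∂n| = fV + V²/R  →  V² + fR·V − fR·V_g = 0
With fR = 1.18×10⁻⁴ × 816×10³ m = 96.3 m/s:
V = [−fR + √((fR)² + 4 fR V_g)]/2 = [−96.3 + √(96.3² + 4×96.3×46)]/2 = 34 m/s
Subgeostrophic (V < V_g = 46 m/s), as expected around a low.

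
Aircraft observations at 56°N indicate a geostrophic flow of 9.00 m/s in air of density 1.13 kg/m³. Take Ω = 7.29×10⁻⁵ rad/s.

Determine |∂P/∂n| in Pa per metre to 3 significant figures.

1.23×10⁻³ Pa/m

Coriolis parameter at 56°N:
f = 2Ω sin φ = 2 × 7.29×10⁻⁵ × sin 56° = 1.21×10⁻⁴ s⁻¹
Geostrophic balance rearranged: |∂P/∂n| = f ρ V_g
|∂P/∂n| = 1.21×10⁻⁴ × 1.13 × 9.00 = 1.23×10⁻³ Pa/m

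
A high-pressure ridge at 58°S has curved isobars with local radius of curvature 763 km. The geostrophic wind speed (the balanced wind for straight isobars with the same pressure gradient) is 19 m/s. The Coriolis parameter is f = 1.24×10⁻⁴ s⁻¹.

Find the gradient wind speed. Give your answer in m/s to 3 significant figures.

26.3 m/s

Around a high, pressure-gradient force acts outward with centrifugal, so Coriolis balances both:
fV = (1/ρ)|∂P/∂n| + V²/R  →  V² − fR·V + fR·V_g = 0
With fR = 1.24×10⁻⁴ × 763×10³ m = 94.6 m/s:
V = [fR − √((fR)² − 4 fR V_g)]/2 = [94.6 − √(94.6² − 4×94.6×19)]/2 = 26.3 m/s
Supergeostrophic (V > V_g = 19 m/s), as expected around a high.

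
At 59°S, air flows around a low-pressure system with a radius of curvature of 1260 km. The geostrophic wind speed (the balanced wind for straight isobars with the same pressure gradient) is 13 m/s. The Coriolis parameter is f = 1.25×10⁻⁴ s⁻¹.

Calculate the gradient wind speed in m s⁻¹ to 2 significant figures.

Around a low, centrifugal force acts outward with Coriolis, so pressure-gradient force balances both:
(1/ρ)|∂P/∂n| = fV + V²/R  →  V² + fR·V − fR·V_g = 0
With fR = 1.25×10⁻⁴ × 1260×10³ m = 158 m/s:
V = [−fR + √((fR)² + 4 fR V_g)]/2 = [−158 + √(158² + 4×158×13)]/2 = 12.1 m/s
Subgeostrophic (V < V_g = 13 m/s), as expected around a low.

12 m s⁻¹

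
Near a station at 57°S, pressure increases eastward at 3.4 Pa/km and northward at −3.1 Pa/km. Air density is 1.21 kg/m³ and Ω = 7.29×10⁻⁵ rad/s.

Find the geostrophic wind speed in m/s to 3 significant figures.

Coriolis parameter at 57°S:
f = 2Ω sin φ = 2 × 7.29×10⁻⁵ × sin 57° = 1.22×10⁻⁴ s⁻¹
In the Southern Hemisphere f is negative: f = −1.22×10⁻⁴ s⁻¹.
Component geostrophic relations (x east, y north):
u_g = −(1/(fρ)) ∂P/∂y,  v_g = (1/(fρ)) ∂P/∂x
u_g = −(−3.1×10⁻³)/(−1.22×10⁻⁴ × 1.21) = −21.0 m/s;  v_g = (3.4×10⁻³)/(−1.22×10⁻⁴ × 1.21) = −23.0 m/s
|V_g| = √(u_g² + v_g²) = 31.1 m/s

31.1 m/s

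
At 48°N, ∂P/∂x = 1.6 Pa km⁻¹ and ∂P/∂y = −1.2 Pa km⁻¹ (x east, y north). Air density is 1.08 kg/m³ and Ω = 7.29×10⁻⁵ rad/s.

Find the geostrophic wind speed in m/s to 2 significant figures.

Coriolis parameter at 48°N:
f = 2Ω sin φ = 2 × 7.29×10⁻⁵ × sin 48° = 1.08×10⁻⁴ s⁻¹
Component geostrophic relations (x east, y north):
u_g = −(1/(fρ)) ∂P/∂y,  v_g = (1/(fρ)) ∂P/∂x
u_g = −(−1.2×10⁻³)/(1.08×10⁻⁴ × 1.08) = 10.3 m/s;  v_g = (1.6×10⁻³)/(1.08×10⁻⁴ × 1.08) = 13.7 m/s
|V_g| = √(u_g² + v_g²) = 17.1 m/s

17 m/s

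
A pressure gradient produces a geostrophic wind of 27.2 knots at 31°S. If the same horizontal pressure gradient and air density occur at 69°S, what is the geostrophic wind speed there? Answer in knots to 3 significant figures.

With the same pressure gradient and density, V_g ∝ 1/f ∝ 1/sin φ.
V₂ = V₁ · sin φ₁ / sin φ₂ = 27.2 × sin 31° / sin 69°
V₂ = 27.2 × 0.5150/0.9336 = 15.0 knots

15.0 knots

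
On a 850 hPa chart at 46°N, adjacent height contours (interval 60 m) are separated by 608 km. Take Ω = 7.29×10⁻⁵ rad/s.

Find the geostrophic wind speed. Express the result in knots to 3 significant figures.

Coriolis parameter at 46°N:
f = 2Ω sin φ = 2 × 7.29×10⁻⁵ × sin 46° = 1.05×10⁻⁴ s⁻¹
Height gradient: |∂Z/∂n| = 60 m / 608000 m = 9.87×10⁻⁵
On a pressure surface, geostrophic balance gives V_g = (g/f)|∂Z/∂n|:
V_g = 9.81 × 9.87×10⁻⁵ / 1.05×10⁻⁴ = 9.23 m/s
Converting: 9.23 m/s × 1.944 = 17.9 knots

17.9 knots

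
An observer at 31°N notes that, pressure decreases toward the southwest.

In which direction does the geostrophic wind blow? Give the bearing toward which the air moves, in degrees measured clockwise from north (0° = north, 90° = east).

The pressure-gradient force points toward the southwest (bearing 225°).
Geostrophic balance: in the Northern Hemisphere the Coriolis force deflects motion to the right, so the geostrophic wind blows 90° to the right of the pressure-gradient force (low pressure on the left).
Rotating 225° by 90° clockwise gives 315° — the wind blows toward the northwest.

315°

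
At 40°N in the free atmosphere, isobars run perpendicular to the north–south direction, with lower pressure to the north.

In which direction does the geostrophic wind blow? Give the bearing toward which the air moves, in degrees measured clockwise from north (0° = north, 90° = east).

090°

The pressure-gradient force points toward the north (bearing 000°).
Geostrophic balance: in the Northern Hemisphere the Coriolis force deflects motion to the right, so the geostrophic wind blows 90° to the right of the pressure-gradient force (low pressure on the left).
Rotating 000° by 90° clockwise gives 090° — the wind blows toward the east.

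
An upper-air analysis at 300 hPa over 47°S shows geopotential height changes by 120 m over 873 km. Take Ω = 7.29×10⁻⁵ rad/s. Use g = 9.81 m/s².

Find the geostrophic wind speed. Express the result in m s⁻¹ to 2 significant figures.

Coriolis parameter at 47°S:
f = 2Ω sin φ = 2 × 7.29×10⁻⁵ × sin 47° = 1.07×10⁻⁴ s⁻¹
Height gradient: |∂Z/∂n| = 120 m / 873000 m = 1.37×10⁻⁴
On a pressure surface, geostrophic balance gives V_g = (g/f)|∂Z/∂n|:
V_g = 9.81 × 1.37×10⁻⁴ / 1.07×10⁻⁴ = 12.6 m/s

13 m s⁻¹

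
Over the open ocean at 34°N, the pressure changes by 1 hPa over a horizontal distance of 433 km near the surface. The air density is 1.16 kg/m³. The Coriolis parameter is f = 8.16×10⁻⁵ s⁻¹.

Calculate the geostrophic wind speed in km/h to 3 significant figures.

Pressure gradient: |∂P/∂n| = 100 Pa / 433000 m = 2.31×10⁻⁴ Pa/m
Geostrophic balance (pressure-gradient force = Coriolis force):
V_g = (1/(fρ)) |∂P/∂n| = 2.31×10⁻⁴ / (8.16×10⁻⁵ × 1.16) = 2.44 m/s
Converting: 2.44 m/s × 3.6 = 8.78 km/h

8.78 km/h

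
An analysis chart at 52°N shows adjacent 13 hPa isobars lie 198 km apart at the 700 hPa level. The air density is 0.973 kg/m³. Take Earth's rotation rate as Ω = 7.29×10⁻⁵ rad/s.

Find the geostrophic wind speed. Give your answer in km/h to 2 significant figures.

Coriolis parameter at 52°N:
f = 2Ω sin φ = 2 × 7.29×10⁻⁵ × sin 52° = 1.15×10⁻⁴ s⁻¹
Pressure gradient: |∂P/∂n| = 1300 Pa / 198000 m = 6.57×10⁻³ Pa/m
Geostrophic balance (pressure-gradient force = Coriolis force):
V_g = (1/(fρ)) |∂P/∂n| = 6.57×10⁻³ / (1.15×10⁻⁴ × 0.973) = 58.7 m/s
Converting: 58.7 m/s × 3.6 = 210 km/h

210 km/h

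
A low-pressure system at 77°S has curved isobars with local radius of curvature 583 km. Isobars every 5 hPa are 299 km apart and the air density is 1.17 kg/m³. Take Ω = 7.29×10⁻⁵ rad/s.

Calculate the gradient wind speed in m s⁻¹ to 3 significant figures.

9.07 m s⁻¹

Coriolis parameter at 77°S:
f = 2Ω sin φ = 2 × 7.29×10⁻⁵ × sin 77° = 1.42×10⁻⁴ s⁻¹
Pressure gradient: |∂P/∂n| = 500 Pa / 299000 m = 1.67×10⁻³ Pa/m
Geostrophic speed: V_g = |∂P/∂n|/(fρ) = 1.67×10⁻³/(1.42×10⁻⁴ × 1.17) = 10.1 m/s
Around a low, centrifugal force acts outward with Coriolis, so pressure-gradient force balances both:
(1/ρ)|∂P/∂n| = fV + V²/R  →  V² + fR·V − fR·V_g = 0
With fR = 1.42×10⁻⁴ × 583×10³ m = 82.8 m/s:
V = [−fR + √((fR)² + 4 fR V_g)]/2 = [−82.8 + √(82.8² + 4×82.8×10.1)]/2 = 9.07 m/s
Subgeostrophic (V < V_g = 10.1 m/s), as expected around a low.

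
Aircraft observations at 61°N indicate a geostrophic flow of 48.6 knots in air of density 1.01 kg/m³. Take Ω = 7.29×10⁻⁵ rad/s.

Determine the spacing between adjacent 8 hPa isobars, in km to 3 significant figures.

248 km

Coriolis parameter at 61°N:
f = 2Ω sin φ = 2 × 7.29×10⁻⁵ × sin 61° = 1.28×10⁻⁴ s⁻¹
Wind speed in SI: 48.6 knots = 25.0 m/s
Geostrophic balance rearranged: |∂P/∂n| = f ρ V_g
|∂P/∂n| = 1.28×10⁻⁴ × 1.01 × 25.0 = 3.22×10⁻³ Pa/m
Isobar spacing: Δn = ΔP/|∂P/∂n| = 800 Pa / 3.22×10⁻³ Pa/m = 248438 m ≈ 248 km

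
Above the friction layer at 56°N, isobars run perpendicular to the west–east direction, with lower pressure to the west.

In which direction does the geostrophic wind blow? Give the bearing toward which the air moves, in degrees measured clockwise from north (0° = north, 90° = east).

The pressure-gradient force points toward the west (bearing 270°).
Geostrophic balance: in the Northern Hemisphere the Coriolis force deflects motion to the right, so the geostrophic wind blows 90° to the right of the pressure-gradient force (low pressure on the left).
Rotating 270° by 90° clockwise gives 000° — the wind blows toward the north.

000°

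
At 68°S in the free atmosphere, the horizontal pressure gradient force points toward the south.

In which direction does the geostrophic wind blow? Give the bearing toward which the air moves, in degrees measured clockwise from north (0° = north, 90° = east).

090°

The pressure-gradient force points toward the south (bearing 180°).
Geostrophic balance: in the Southern Hemisphere the Coriolis force deflects motion to the left, so the geostrophic wind blows 90° to the left of the pressure-gradient force (low pressure on the right).
Rotating 180° by 90° counterclockwise gives 090° — the wind blows toward the east.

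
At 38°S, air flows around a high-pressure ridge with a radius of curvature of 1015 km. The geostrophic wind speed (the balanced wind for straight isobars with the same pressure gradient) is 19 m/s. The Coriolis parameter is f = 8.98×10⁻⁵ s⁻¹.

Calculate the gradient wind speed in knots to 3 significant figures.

52.5 knots

Around a high, pressure-gradient force acts outward with centrifugal, so Coriolis balances both:
fV = (1/ρ)|∂P/∂n| + V²/R  →  V² − fR·V + fR·V_g = 0
With fR = 8.98×10⁻⁵ × 1015×10³ m = 91.1 m/s:
V = [fR − √((fR)² − 4 fR V_g)]/2 = [91.1 − √(91.1² − 4×91.1×19)]/2 = 27 m/s
Supergeostrophic (V > V_g = 19 m/s), as expected around a high.
Converting: 27 m/s × 1.944 = 52.5 knots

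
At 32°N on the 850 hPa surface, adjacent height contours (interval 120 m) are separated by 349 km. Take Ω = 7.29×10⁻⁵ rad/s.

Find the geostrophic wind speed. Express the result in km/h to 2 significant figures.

Coriolis parameter at 32°N:
f = 2Ω sin φ = 2 × 7.29×10⁻⁵ × sin 32° = 7.73×10⁻⁵ s⁻¹
Height gradient: |∂Z/∂n| = 120 m / 349000 m = 3.44×10⁻⁴
On a pressure surface, geostrophic balance gives V_g = (g/f)|∂Z/∂n|:
V_g = 9.81 × 3.44×10⁻⁴ / 7.73×10⁻⁵ = 43.7 m/s
Converting: 43.7 m/s × 3.6 = 160 km/h

160 km/h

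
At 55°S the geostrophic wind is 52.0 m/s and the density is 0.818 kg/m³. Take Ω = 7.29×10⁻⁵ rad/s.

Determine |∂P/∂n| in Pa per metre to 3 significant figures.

Coriolis parameter at 55°S:
f = 2Ω sin φ = 2 × 7.29×10⁻⁵ × sin 55° = 1.19×10⁻⁴ s⁻¹
Geostrophic balance rearranged: |∂P/∂n| = f ρ V_g
|∂P/∂n| = 1.19×10⁻⁴ × 0.818 × 52.0 = 5.08×10⁻³ Pa/m

5.08×10⁻³ Pa/m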